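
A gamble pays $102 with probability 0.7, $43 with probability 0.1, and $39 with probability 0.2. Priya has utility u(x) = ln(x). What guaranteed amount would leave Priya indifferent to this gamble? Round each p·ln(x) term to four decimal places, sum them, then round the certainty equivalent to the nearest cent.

E[u] = 0.7·ln(102) + 0.1·ln(43) + 0.2·ln(39) = 3.2375 + 0.3761 + 0.7327 = 4.3463
CE = e^4.3463 ≈ 77.19

$77.19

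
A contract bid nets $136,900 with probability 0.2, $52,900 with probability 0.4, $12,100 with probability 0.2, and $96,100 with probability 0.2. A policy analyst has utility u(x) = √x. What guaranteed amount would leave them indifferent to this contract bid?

$62,500

E[u] = 0.2·√136900 + 0.4·√52900 + 0.2·√12100 + 0.2·√96100 = 0.2·370 + 0.4·230 + 0.2·110 + 0.2·310 = 250
CE = (250)² = 62500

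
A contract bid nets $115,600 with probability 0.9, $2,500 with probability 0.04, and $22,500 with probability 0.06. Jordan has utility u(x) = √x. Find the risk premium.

$5,001

E[u] = 0.9·√115600 + 0.04·√2500 + 0.06·√22500 = 0.9·340 + 0.04·50 + 0.06·150 = 317
CE = (317)² = 100489
Risk premium = EV − CE = 105490 − 100489 = 5001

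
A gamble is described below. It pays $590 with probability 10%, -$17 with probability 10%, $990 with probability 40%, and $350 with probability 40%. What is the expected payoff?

EV = 0.1 × 590 + 0.1 × (-17) + 0.4 × 990 + 0.4 × 350 = 59 − 1.7 + 396 + 140 = 593.3

$593.30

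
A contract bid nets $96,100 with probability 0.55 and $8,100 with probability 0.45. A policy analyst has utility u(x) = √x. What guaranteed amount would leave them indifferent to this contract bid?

E[u] = 0.55·√96100 + 0.45·√8100 = 0.55·310 + 0.45·90 = 211
CE = (211)² = 44521

$44,521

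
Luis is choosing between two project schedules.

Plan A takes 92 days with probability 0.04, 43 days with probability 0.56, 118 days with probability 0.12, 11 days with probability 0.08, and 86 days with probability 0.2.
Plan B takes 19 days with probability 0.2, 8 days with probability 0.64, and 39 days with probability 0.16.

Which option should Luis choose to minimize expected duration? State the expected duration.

Plan A = 0.04 × 92 + 0.56 × 43 + 0.12 × 118 + 0.08 × 11 + 0.2 × 86 = 3.68 + 24.08 + 14.16 + 0.88 + 17.2 = 60
Plan B = 0.2 × 19 + 0.64 × 8 + 0.16 × 39 = 3.8 + 5.12 + 6.24 = 15.16

Plan B (15.16 days)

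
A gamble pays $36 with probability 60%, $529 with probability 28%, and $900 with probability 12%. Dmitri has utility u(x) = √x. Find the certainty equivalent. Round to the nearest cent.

E[u] = 0.6·√36 + 0.28·√529 + 0.12·√900 = 0.6·6 + 0.28·23 + 0.12·30 = 13.64
CE = (13.64)² = 186.0496

$186.05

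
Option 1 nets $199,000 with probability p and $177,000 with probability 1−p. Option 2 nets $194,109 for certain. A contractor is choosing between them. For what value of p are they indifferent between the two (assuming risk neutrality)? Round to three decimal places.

p = 0.778

p·199000 + (1−p)·177000 = 194109
22000p + 177000 = 194109
p = (194109 − 177000) / 22000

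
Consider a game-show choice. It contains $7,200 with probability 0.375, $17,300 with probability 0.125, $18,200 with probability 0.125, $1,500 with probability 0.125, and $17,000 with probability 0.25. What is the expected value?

EV = 0.375 × 7200 + 0.125 × 17300 + 0.125 × 18200 + 0.125 × 1500 + 0.25 × 17000 = 2700 + 2162.5 + 2275 + 187.5 + 4250 = 11575

$11,575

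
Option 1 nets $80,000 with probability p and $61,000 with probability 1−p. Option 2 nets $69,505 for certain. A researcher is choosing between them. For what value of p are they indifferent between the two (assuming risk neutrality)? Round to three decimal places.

p = 0.448

p·80000 + (1−p)·61000 = 69505
19000p + 61000 = 69505
p = (69505 − 61000) / 19000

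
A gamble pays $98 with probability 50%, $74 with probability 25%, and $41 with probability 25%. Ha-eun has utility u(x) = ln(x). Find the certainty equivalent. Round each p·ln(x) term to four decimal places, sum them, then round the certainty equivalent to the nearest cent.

E[u] = 0.5·ln(98) + 0.25·ln(74) + 0.25·ln(41) = 2.2925 + 1.0760 + 0.9284 = 4.2969
CE = e^4.2969 ≈ 73.47

$73.47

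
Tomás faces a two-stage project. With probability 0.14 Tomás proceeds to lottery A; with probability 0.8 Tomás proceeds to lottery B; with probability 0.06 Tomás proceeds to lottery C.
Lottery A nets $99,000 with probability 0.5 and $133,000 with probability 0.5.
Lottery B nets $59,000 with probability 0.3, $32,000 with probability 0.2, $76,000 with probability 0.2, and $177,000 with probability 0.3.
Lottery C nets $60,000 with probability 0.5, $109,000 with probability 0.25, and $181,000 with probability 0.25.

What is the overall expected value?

$96,310

EV(A) = 0.5 × 99000 + 0.5 × 133000 = 49500 + 66500 = 116000
EV(B) = 0.3 × 59000 + 0.2 × 32000 + 0.2 × 76000 + 0.3 × 177000 = 17700 + 6400 + 15200 + 53100 = 92400
EV(C) = 0.5 × 60000 + 0.25 × 109000 + 0.25 × 181000 = 30000 + 27250 + 45250 = 102500
Overall = 0.14 × 116000 + 0.8 × 92400 + 0.06 × 102500 = 16240 + 73920 + 6150 = 96310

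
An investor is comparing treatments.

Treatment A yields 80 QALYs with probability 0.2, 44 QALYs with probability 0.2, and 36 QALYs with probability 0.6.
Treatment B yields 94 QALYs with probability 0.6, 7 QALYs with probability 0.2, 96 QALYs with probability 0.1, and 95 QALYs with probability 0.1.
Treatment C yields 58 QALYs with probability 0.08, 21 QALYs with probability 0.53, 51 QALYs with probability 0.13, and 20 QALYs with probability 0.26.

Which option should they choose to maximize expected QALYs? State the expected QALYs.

Treatment A = 0.2 × 80 + 0.2 × 44 + 0.6 × 36 = 16 + 8.8 + 21.6 = 46.4
Treatment B = 0.6 × 94 + 0.2 × 7 + 0.1 × 96 + 0.1 × 95 = 56.4 + 1.4 + 9.6 + 9.5 = 76.9
Treatment C = 0.08 × 58 + 0.53 × 21 + 0.13 × 51 + 0.26 × 20 = 4.64 + 11.13 + 6.63 + 5.2 = 27.6

Treatment B (76.9 QALYs)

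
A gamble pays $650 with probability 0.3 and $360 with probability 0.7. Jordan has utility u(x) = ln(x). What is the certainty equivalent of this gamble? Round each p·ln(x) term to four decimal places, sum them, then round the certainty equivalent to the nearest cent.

$429.83

E[u] = 0.3·ln(650) + 0.7·ln(360) = 1.9431 + 4.1203 = 6.0634
CE = e^6.0634 ≈ 429.83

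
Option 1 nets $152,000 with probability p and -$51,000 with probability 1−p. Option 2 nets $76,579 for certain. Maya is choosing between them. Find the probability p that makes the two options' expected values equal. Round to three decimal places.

p·152000 + (1−p)·(-51000) = 76579
203000p − 51000 = 76579
p = (76579 + 51000) / 203000

p = 0.628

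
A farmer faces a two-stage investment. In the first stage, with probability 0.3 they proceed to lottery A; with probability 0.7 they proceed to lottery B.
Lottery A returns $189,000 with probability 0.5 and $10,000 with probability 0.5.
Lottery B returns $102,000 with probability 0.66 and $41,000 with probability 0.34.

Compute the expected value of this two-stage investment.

$86,732

EV(A) = 0.5 × 189000 + 0.5 × 10000 = 94500 + 5000 = 99500
EV(B) = 0.66 × 102000 + 0.34 × 41000 = 67320 + 13940 = 81260
Overall = 0.3 × 99500 + 0.7 × 81260 = 29850 + 56882 = 86732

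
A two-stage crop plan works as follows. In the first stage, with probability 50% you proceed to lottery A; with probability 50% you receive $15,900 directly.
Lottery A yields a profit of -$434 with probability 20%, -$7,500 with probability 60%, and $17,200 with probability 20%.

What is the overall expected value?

EV(A) = 0.2 × (-434) + 0.6 × (-7500) + 0.2 × 17200 = -86.8 − 4500 + 3440 = -1146.8
Branch B: 15900 (certain)
Overall = 0.5 × (-1146.8) + 0.5 × 15900 = -573.4 + 7950 = 7376.6

$7,376.60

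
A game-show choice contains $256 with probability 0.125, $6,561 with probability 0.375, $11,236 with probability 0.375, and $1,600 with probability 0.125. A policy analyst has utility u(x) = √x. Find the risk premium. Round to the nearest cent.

E[u] = 0.125·√256 + 0.375·√6561 + 0.375·√11236 + 0.125·√1600 = 0.125·16 + 0.375·81 + 0.375·106 + 0.125·40 = 77.125
CE = (77.125)² = 5948.265625
Risk premium = EV − CE = 6905.875 − 5948.265625 = 957.609375

$957.61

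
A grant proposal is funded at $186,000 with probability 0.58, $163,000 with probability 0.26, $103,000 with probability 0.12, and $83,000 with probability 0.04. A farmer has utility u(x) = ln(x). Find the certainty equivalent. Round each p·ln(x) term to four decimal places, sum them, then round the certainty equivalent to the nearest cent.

E[u] = 0.58·ln(186000) + 0.26·ln(163000) + 0.12·ln(103000) + 0.04·ln(83000) = 7.0374 + 3.1204 + 1.3851 + 0.4531 = 11.9960
CE = e^11.9960 ≈ 162105.07

$162,105.07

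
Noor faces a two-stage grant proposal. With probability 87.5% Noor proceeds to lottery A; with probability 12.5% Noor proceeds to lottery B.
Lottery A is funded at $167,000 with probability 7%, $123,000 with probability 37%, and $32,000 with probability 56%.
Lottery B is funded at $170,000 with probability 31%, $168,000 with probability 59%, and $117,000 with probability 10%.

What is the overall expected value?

$86,170

EV(A) = 0.07 × 167000 + 0.37 × 123000 + 0.56 × 32000 = 11690 + 45510 + 17920 = 75120
EV(B) = 0.31 × 170000 + 0.59 × 168000 + 0.1 × 117000 = 52700 + 99120 + 11700 = 163520
Overall = 0.875 × 75120 + 0.125 × 163520 = 65730 + 20440 = 86170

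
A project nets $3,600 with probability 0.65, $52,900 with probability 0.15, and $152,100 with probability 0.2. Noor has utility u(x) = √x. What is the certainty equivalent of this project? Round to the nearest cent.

E[u] = 0.65·√3600 + 0.15·√52900 + 0.2·√152100 = 0.65·60 + 0.15·230 + 0.2·390 = 151.5
CE = (151.5)² = 22952.25

$22,952.25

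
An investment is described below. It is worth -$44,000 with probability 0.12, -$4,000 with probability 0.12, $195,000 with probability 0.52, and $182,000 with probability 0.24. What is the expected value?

$139,320

EV = 0.12 × (-44000) + 0.12 × (-4000) + 0.52 × 195000 + 0.24 × 182000 = -5280 − 480 + 101400 + 43680 = 139320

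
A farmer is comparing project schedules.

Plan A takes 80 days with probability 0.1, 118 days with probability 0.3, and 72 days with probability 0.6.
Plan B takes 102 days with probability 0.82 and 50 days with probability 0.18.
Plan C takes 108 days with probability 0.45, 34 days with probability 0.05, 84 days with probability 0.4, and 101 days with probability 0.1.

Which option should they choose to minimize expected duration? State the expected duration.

Plan A (86.6 days)

Plan A = 0.1 × 80 + 0.3 × 118 + 0.6 × 72 = 8 + 35.4 + 43.2 = 86.6
Plan B = 0.82 × 102 + 0.18 × 50 = 83.64 + 9 = 92.64
Plan C = 0.45 × 108 + 0.05 × 34 + 0.4 × 84 + 0.1 × 101 = 48.6 + 1.7 + 33.6 + 10.1 = 94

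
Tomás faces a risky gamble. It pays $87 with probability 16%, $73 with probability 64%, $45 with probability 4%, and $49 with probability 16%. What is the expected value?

$70.28

EV = 0.16 × 87 + 0.64 × 73 + 0.04 × 45 + 0.16 × 49 = 13.92 + 46.72 + 1.8 + 7.84 = 70.28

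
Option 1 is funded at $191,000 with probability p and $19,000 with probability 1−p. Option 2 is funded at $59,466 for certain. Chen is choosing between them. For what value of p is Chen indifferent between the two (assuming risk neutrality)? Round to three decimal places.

p·191000 + (1−p)·19000 = 59466
172000p + 19000 = 59466
p = (59466 − 19000) / 172000

p = 0.235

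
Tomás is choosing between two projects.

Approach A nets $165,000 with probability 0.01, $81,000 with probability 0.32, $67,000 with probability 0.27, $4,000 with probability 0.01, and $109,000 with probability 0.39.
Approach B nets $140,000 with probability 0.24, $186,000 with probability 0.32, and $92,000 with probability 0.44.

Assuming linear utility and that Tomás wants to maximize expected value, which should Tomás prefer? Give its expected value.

Approach B ($133,600)

Approach A = 0.01 × 165000 + 0.32 × 81000 + 0.27 × 67000 + 0.01 × 4000 + 0.39 × 109000 = 1650 + 25920 + 18090 + 40 + 42510 = 88210
Approach B = 0.24 × 140000 + 0.32 × 186000 + 0.44 × 92000 = 33600 + 59520 + 40480 = 133600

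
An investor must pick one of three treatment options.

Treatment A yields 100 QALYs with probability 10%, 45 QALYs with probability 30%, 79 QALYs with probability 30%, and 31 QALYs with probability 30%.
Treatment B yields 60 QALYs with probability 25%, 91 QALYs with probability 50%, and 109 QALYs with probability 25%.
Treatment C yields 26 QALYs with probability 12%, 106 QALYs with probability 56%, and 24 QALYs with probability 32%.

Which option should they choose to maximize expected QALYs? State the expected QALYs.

Treatment B (87.75 QALYs)

Treatment A = 0.1 × 100 + 0.3 × 45 + 0.3 × 79 + 0.3 × 31 = 10 + 13.5 + 23.7 + 9.3 = 56.5
Treatment B = 0.25 × 60 + 0.5 × 91 + 0.25 × 109 = 15 + 45.5 + 27.25 = 87.75
Treatment C = 0.12 × 26 + 0.56 × 106 + 0.32 × 24 = 3.12 + 59.36 + 7.68 = 70.16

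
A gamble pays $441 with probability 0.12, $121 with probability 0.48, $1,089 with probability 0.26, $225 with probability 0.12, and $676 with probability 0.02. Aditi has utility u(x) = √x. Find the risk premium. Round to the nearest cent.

E[u] = 0.12·√441 + 0.48·√121 + 0.26·√1089 + 0.12·√225 + 0.02·√676 = 0.12·21 + 0.48·11 + 0.26·33 + 0.12·15 + 0.02·26 = 18.7
CE = (18.7)² = 349.69
Risk premium = EV − CE = 434.66 − 349.69 = 84.97

$84.97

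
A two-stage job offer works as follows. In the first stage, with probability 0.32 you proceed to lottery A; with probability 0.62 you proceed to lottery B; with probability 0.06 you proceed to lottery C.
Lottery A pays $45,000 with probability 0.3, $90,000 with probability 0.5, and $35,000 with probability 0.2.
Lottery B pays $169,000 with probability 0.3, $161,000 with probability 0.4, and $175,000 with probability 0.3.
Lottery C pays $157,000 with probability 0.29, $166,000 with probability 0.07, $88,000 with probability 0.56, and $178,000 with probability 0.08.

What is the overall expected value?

EV(A) = 0.3 × 45000 + 0.5 × 90000 + 0.2 × 35000 = 13500 + 45000 + 7000 = 65500
EV(B) = 0.3 × 169000 + 0.4 × 161000 + 0.3 × 175000 = 50700 + 64400 + 52500 = 167600
EV(C) = 0.29 × 157000 + 0.07 × 166000 + 0.56 × 88000 + 0.08 × 178000 = 45530 + 11620 + 49280 + 14240 = 120670
Overall = 0.32 × 65500 + 0.62 × 167600 + 0.06 × 120670 = 20960 + 103912 + 7240.2 = 132112.2

$132,112.20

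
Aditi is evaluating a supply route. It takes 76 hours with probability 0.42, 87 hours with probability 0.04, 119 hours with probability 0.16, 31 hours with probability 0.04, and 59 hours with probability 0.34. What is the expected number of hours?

75.74 hours

EV = 0.42 × 76 + 0.04 × 87 + 0.16 × 119 + 0.04 × 31 + 0.34 × 59 = 31.92 + 3.48 + 19.04 + 1.24 + 20.06 = 75.74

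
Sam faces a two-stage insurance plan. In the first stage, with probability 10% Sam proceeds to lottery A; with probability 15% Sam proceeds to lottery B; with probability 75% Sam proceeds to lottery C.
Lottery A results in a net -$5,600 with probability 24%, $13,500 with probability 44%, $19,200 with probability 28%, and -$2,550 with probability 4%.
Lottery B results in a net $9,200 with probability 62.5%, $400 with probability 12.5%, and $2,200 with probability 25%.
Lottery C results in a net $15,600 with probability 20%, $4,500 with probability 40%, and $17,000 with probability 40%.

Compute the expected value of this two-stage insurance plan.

EV(A) = 0.24 × (-5600) + 0.44 × 13500 + 0.28 × 19200 + 0.04 × (-2550) = -1344 + 5940 + 5376 − 102 = 9870
EV(B) = 0.625 × 9200 + 0.125 × 400 + 0.25 × 2200 = 5750 + 50 + 550 = 6350
EV(C) = 0.2 × 15600 + 0.4 × 4500 + 0.4 × 17000 = 3120 + 1800 + 6800 = 11720
Overall = 0.1 × 9870 + 0.15 × 6350 + 0.75 × 11720 = 987 + 952.5 + 8790 = 10729.5

$10,729.50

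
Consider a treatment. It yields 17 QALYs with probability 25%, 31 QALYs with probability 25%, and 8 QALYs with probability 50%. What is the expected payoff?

EV = 0.25 × 17 + 0.25 × 31 + 0.5 × 8 = 4.25 + 7.75 + 4 = 16

16 QALYs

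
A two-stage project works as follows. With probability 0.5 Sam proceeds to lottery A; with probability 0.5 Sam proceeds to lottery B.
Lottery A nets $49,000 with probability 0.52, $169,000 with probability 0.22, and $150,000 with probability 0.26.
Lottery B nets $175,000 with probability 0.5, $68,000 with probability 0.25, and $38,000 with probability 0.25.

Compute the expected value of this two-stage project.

$107,830

EV(A) = 0.52 × 49000 + 0.22 × 169000 + 0.26 × 150000 = 25480 + 37180 + 39000 = 101660
EV(B) = 0.5 × 175000 + 0.25 × 68000 + 0.25 × 38000 = 87500 + 17000 + 9500 = 114000
Overall = 0.5 × 101660 + 0.5 × 114000 = 50830 + 57000 = 107830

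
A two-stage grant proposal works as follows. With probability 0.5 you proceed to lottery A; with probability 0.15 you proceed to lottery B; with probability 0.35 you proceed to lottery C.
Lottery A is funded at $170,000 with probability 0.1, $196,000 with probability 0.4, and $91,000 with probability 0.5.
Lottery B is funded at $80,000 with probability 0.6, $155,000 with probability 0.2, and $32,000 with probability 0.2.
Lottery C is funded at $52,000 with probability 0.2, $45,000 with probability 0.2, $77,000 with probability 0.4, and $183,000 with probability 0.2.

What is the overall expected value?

EV(A) = 0.1 × 170000 + 0.4 × 196000 + 0.5 × 91000 = 17000 + 78400 + 45500 = 140900
EV(B) = 0.6 × 80000 + 0.2 × 155000 + 0.2 × 32000 = 48000 + 31000 + 6400 = 85400
EV(C) = 0.2 × 52000 + 0.2 × 45000 + 0.4 × 77000 + 0.2 × 183000 = 10400 + 9000 + 30800 + 36600 = 86800
Overall = 0.5 × 140900 + 0.15 × 85400 + 0.35 × 86800 = 70450 + 12810 + 30380 = 113640

$113,640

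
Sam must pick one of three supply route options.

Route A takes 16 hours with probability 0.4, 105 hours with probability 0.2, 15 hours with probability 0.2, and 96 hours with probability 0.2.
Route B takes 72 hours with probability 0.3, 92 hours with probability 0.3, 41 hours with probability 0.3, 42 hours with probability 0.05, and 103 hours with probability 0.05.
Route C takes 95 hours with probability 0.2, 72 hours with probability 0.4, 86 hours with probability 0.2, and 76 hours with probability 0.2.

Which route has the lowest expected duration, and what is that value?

Route A (49.6 hours)

Route A = 0.4 × 16 + 0.2 × 105 + 0.2 × 15 + 0.2 × 96 = 6.4 + 21 + 3 + 19.2 = 49.6
Route B = 0.3 × 72 + 0.3 × 92 + 0.3 × 41 + 0.05 × 42 + 0.05 × 103 = 21.6 + 27.6 + 12.3 + 2.1 + 5.15 = 68.75
Route C = 0.2 × 95 + 0.4 × 72 + 0.2 × 86 + 0.2 × 76 = 19 + 28.8 + 17.2 + 15.2 = 80.2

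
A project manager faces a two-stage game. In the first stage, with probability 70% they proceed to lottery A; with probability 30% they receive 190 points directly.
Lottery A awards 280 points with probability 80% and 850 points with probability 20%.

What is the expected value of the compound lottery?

EV(A) = 0.8 × 280 + 0.2 × 850 = 224 + 170 = 394
Branch B: 190 (certain)
Overall = 0.7 × 394 + 0.3 × 190 = 275.8 + 57 = 332.8

332.8 points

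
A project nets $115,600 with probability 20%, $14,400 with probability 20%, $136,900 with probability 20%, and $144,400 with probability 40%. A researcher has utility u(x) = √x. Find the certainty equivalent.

$101,124

E[u] = 0.2·√115600 + 0.2·√14400 + 0.2·√136900 + 0.4·√144400 = 0.2·340 + 0.2·120 + 0.2·370 + 0.4·380 = 318
CE = (318)² = 101124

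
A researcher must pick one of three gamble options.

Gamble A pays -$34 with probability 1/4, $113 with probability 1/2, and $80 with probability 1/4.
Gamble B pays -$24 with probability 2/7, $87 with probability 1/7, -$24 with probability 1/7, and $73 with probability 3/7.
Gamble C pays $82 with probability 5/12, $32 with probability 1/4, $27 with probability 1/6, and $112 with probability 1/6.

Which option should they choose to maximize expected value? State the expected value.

Gamble A ($68)

Gamble A = 1/4 × (-34) + 1/2 × 113 + 1/4 × 80 = -8.5 + 56.5 + 20 = 68
Gamble B = 2/7 × (-24) + 1/7 × 87 + 1/7 × (-24) + 3/7 × 73 = -6.8571 + 12.4286 − 3.4286 + 31.2857 = 33.4286
Gamble C = 5/12 × 82 + 1/4 × 32 + 1/6 × 27 + 1/6 × 112 = 34.1667 + 8 + 4.5 + 18.6667 = 65.3333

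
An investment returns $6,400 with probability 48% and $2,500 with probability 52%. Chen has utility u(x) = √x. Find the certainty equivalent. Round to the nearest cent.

E[u] = 0.48·√6400 + 0.52·√2500 = 0.48·80 + 0.52·50 = 64.4
CE = (64.4)² = 4147.36

$4,147.36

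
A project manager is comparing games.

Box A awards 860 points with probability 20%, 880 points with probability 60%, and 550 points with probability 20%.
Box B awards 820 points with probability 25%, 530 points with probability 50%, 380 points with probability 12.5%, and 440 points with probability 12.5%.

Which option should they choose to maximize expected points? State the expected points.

Box A = 0.2 × 860 + 0.6 × 880 + 0.2 × 550 = 172 + 528 + 110 = 810
Box B = 0.25 × 820 + 0.5 × 530 + 0.125 × 380 + 0.125 × 440 = 205 + 265 + 47.5 + 55 = 572.5

Box A (810 points)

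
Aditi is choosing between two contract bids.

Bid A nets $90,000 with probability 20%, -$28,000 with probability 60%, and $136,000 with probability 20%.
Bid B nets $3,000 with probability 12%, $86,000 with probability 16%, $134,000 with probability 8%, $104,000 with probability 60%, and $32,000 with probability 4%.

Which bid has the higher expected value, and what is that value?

Bid B ($88,520)

Bid A = 0.2 × 90000 + 0.6 × (-28000) + 0.2 × 136000 = 18000 − 16800 + 27200 = 28400
Bid B = 0.12 × 3000 + 0.16 × 86000 + 0.08 × 134000 + 0.6 × 104000 + 0.04 × 32000 = 360 + 13760 + 10720 + 62400 + 1280 = 88520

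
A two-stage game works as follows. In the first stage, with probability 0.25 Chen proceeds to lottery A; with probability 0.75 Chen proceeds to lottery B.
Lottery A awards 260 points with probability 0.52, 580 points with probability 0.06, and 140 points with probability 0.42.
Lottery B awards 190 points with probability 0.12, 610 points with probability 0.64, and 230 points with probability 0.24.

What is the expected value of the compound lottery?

EV(A) = 0.52 × 260 + 0.06 × 580 + 0.42 × 140 = 135.2 + 34.8 + 58.8 = 228.8
EV(B) = 0.12 × 190 + 0.64 × 610 + 0.24 × 230 = 22.8 + 390.4 + 55.2 = 468.4
Overall = 0.25 × 228.8 + 0.75 × 468.4 = 57.2 + 351.3 = 408.5

408.5 points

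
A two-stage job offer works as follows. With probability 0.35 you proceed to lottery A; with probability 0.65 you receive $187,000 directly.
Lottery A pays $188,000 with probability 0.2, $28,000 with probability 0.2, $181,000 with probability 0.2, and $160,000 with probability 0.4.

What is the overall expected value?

EV(A) = 0.2 × 188000 + 0.2 × 28000 + 0.2 × 181000 + 0.4 × 160000 = 37600 + 5600 + 36200 + 64000 = 143400
Branch B: 187000 (certain)
Overall = 0.35 × 143400 + 0.65 × 187000 = 50190 + 121550 = 171740

$171,740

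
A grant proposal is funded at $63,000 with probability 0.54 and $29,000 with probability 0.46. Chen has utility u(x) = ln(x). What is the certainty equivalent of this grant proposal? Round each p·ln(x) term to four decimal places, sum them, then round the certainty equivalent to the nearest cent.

$44,090.52

E[u] = 0.54·ln(63000) + 0.46·ln(29000) = 5.9675 + 4.7265 = 10.6940
CE = e^10.6940 ≈ 44090.52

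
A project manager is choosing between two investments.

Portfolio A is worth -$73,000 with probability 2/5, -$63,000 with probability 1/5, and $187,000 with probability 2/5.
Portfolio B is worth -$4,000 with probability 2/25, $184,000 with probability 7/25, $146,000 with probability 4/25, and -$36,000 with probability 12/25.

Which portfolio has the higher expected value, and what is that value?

Portfolio B ($57,280)

Portfolio A = 2/5 × (-73000) + 1/5 × (-63000) + 2/5 × 187000 = -29200 − 12600 + 74800 = 33000
Portfolio B = 2/25 × (-4000) + 7/25 × 184000 + 4/25 × 146000 + 12/25 × (-36000) = -320 + 51520 + 23360 − 17280 = 57280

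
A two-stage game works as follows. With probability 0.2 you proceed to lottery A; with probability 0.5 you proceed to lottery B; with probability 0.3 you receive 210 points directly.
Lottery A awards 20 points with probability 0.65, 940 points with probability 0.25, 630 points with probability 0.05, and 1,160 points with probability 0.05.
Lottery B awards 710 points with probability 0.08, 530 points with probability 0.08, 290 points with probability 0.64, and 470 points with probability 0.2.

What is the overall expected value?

319.9 points

EV(A) = 0.65 × 20 + 0.25 × 940 + 0.05 × 630 + 0.05 × 1160 = 13 + 235 + 31.5 + 58 = 337.5
EV(B) = 0.08 × 710 + 0.08 × 530 + 0.64 × 290 + 0.2 × 470 = 56.8 + 42.4 + 185.6 + 94 = 378.8
Branch C: 210 (certain)
Overall = 0.2 × 337.5 + 0.5 × 378.8 + 0.3 × 210 = 67.5 + 189.4 + 63 = 319.9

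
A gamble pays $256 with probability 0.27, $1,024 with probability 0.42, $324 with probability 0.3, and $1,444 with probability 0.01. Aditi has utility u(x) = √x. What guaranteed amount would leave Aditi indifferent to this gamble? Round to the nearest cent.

$554.13

E[u] = 0.27·√256 + 0.42·√1024 + 0.3·√324 + 0.01·√1444 = 0.27·16 + 0.42·32 + 0.3·18 + 0.01·38 = 23.54
CE = (23.54)² = 554.1316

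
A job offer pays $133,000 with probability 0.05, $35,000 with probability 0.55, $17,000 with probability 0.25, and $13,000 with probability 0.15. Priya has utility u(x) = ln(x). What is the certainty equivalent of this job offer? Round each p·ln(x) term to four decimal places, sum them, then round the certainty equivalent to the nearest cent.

E[u] = 0.05·ln(133000) + 0.55·ln(35000) + 0.25·ln(17000) + 0.15·ln(13000) = 0.5899 + 5.7547 + 2.4352 + 1.4209 = 10.2007
CE = e^10.2007 ≈ 26922.02

$26,922.02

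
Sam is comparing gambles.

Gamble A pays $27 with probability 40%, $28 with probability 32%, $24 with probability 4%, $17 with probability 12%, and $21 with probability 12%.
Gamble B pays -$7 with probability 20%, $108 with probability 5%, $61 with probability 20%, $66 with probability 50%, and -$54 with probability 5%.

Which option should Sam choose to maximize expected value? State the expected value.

Gamble B ($46.50)

Gamble A = 0.4 × 27 + 0.32 × 28 + 0.04 × 24 + 0.12 × 17 + 0.12 × 21 = 10.8 + 8.96 + 0.96 + 2.04 + 2.52 = 25.28
Gamble B = 0.2 × (-7) + 0.05 × 108 + 0.2 × 61 + 0.5 × 66 + 0.05 × (-54) = -1.4 + 5.4 + 12.2 + 33 − 2.7 = 46.5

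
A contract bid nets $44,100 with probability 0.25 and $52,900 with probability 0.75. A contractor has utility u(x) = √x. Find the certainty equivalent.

$50,625

E[u] = 0.25·√44100 + 0.75·√52900 = 0.25·210 + 0.75·230 = 225
CE = (225)² = 50625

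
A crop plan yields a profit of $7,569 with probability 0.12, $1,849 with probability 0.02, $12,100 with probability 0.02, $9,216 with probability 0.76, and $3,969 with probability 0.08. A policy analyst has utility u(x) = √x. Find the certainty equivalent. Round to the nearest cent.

$8,372.25

E[u] = 0.12·√7569 + 0.02·√1849 + 0.02·√12100 + 0.76·√9216 + 0.08·√3969 = 0.12·87 + 0.02·43 + 0.02·110 + 0.76·96 + 0.08·63 = 91.5
CE = (91.5)² = 8372.25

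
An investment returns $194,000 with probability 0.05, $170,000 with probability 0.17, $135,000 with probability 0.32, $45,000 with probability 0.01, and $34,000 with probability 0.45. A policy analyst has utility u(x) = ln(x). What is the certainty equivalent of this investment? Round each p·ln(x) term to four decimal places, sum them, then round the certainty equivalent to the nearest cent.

$76,031.27

E[u] = 0.05·ln(194000) + 0.17·ln(170000) + 0.32·ln(135000) + 0.01·ln(45000) + 0.45·ln(34000) = 0.6088 + 2.0474 + 3.7802 + 0.1071 + 4.6954 = 11.2389
CE = e^11.2389 ≈ 76031.27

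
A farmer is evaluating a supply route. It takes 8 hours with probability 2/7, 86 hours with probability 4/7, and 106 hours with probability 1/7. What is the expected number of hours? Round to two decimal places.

66.57 hours

EV = 2/7 × 8 + 4/7 × 86 + 1/7 × 106 = 2.2857 + 49.1429 + 15.1429 = 66.5714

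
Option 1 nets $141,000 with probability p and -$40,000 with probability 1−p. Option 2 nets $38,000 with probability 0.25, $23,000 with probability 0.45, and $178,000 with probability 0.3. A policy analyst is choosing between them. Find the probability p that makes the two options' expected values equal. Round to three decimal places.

p = 0.626

EV(Option 2) = 0.25 × 38000 + 0.45 × 23000 + 0.3 × 178000 = 9500 + 10350 + 53400 = 73250
p·141000 + (1−p)·(-40000) = 73250
181000p − 40000 = 73250
p = (73250 + 40000) / 181000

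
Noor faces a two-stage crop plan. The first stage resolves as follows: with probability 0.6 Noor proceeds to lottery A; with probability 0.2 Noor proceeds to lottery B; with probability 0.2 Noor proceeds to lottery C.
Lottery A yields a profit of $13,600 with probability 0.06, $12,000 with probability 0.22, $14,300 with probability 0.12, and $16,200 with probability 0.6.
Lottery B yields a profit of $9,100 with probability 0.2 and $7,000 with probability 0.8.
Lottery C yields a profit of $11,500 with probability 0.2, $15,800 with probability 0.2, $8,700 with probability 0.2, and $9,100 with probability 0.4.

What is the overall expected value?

$12,587.20

EV(A) = 0.06 × 13600 + 0.22 × 12000 + 0.12 × 14300 + 0.6 × 16200 = 816 + 2640 + 1716 + 9720 = 14892
EV(B) = 0.2 × 9100 + 0.8 × 7000 = 1820 + 5600 = 7420
EV(C) = 0.2 × 11500 + 0.2 × 15800 + 0.2 × 8700 + 0.4 × 9100 = 2300 + 3160 + 1740 + 3640 = 10840
Overall = 0.6 × 14892 + 0.2 × 7420 + 0.2 × 10840 = 8935.2 + 1484 + 2168 = 12587.2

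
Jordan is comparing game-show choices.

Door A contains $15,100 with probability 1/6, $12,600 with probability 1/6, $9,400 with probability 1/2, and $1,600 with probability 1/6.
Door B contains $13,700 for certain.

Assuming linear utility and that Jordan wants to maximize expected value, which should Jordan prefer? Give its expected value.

Door A = 1/6 × 15100 + 1/6 × 12600 + 1/2 × 9400 + 1/6 × 1600 = 2516.6667 + 2100 + 4700 + 266.6667 = 9583.3333
Door B: 13700 (certain)

Door B ($13,700)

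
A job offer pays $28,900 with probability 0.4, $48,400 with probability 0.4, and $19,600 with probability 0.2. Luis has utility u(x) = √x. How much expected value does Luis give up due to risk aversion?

E[u] = 0.4·√28900 + 0.4·√48400 + 0.2·√19600 = 0.4·170 + 0.4·220 + 0.2·140 = 184
CE = (184)² = 33856
Risk premium = EV − CE = 34840 − 33856 = 984

$984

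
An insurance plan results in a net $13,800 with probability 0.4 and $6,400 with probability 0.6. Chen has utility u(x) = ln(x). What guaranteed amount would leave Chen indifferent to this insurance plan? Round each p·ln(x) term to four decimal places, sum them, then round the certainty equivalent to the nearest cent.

$8,702.80

E[u] = 0.4·ln(13800) + 0.6·ln(6400) = 3.8130 + 5.2584 = 9.0714
CE = e^9.0714 ≈ 8702.80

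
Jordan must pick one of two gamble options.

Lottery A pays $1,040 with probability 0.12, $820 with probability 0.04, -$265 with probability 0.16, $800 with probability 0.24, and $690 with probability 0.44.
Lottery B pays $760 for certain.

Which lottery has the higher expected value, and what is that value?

Lottery B ($760)

Lottery A = 0.12 × 1040 + 0.04 × 820 + 0.16 × (-265) + 0.24 × 800 + 0.44 × 690 = 124.8 + 32.8 − 42.4 + 192 + 303.6 = 610.8
Lottery B: 760 (certain)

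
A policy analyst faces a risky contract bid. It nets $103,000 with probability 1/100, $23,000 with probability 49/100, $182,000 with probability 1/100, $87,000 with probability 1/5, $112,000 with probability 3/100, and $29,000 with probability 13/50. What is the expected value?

$42,420

EV = 1/100 × 103000 + 49/100 × 23000 + 1/100 × 182000 + 1/5 × 87000 + 3/100 × 112000 + 13/50 × 29000 = 1030 + 11270 + 1820 + 17400 + 3360 + 7540 = 42420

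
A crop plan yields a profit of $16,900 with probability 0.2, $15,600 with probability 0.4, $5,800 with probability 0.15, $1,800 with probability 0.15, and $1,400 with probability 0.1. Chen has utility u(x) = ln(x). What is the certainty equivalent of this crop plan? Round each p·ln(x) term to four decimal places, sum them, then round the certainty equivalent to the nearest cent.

E[u] = 0.2·ln(16900) + 0.4·ln(15600) + 0.15·ln(5800) + 0.15·ln(1800) + 0.1·ln(1400) = 1.9470 + 3.8620 + 1.2998 + 1.1243 + 0.7244 = 8.9575
CE = e^8.9575 ≈ 7765.92

$7,765.92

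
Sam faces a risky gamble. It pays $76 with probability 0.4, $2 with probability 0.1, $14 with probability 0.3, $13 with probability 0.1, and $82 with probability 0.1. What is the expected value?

EV = 0.4 × 76 + 0.1 × 2 + 0.3 × 14 + 0.1 × 13 + 0.1 × 82 = 30.4 + 0.2 + 4.2 + 1.3 + 8.2 = 44.3

$44.30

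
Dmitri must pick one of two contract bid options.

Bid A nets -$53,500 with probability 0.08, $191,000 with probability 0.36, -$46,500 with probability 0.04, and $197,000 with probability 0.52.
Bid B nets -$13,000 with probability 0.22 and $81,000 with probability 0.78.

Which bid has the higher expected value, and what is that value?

Bid A = 0.08 × (-53500) + 0.36 × 191000 + 0.04 × (-46500) + 0.52 × 197000 = -4280 + 68760 − 1860 + 102440 = 165060
Bid B = 0.22 × (-13000) + 0.78 × 81000 = -2860 + 63180 = 60320

Bid A ($165,060)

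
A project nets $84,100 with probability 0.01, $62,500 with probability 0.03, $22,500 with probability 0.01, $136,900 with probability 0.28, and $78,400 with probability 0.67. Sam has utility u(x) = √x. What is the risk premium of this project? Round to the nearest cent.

$1,931.39

E[u] = 0.01·√84100 + 0.03·√62500 + 0.01·√22500 + 0.28·√136900 + 0.67·√78400 = 0.01·290 + 0.03·250 + 0.01·150 + 0.28·370 + 0.67·280 = 303.1
CE = (303.1)² = 91869.61
Risk premium = EV − CE = 93801 − 91869.61 = 1931.39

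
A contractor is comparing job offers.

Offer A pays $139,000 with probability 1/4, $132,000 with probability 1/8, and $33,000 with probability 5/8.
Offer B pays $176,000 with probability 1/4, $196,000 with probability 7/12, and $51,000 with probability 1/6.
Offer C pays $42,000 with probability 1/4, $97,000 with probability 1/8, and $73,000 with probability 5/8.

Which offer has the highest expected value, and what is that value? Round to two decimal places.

Offer B ($166,833.33)

Offer A = 1/4 × 139000 + 1/8 × 132000 + 5/8 × 33000 = 34750 + 16500 + 20625 = 71875
Offer B = 1/4 × 176000 + 7/12 × 196000 + 1/6 × 51000 = 44000 + 114333.3333 + 8500 = 166833.3333
Offer C = 1/4 × 42000 + 1/8 × 97000 + 5/8 × 73000 = 10500 + 12125 + 45625 = 68250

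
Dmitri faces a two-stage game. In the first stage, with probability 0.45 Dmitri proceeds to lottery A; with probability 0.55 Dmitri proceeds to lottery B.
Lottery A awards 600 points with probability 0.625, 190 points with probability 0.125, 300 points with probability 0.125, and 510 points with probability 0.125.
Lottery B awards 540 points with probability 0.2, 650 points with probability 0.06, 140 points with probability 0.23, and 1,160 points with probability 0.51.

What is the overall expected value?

EV(A) = 0.625 × 600 + 0.125 × 190 + 0.125 × 300 + 0.125 × 510 = 375 + 23.75 + 37.5 + 63.75 = 500
EV(B) = 0.2 × 540 + 0.06 × 650 + 0.23 × 140 + 0.51 × 1160 = 108 + 39 + 32.2 + 591.6 = 770.8
Overall = 0.45 × 500 + 0.55 × 770.8 = 225 + 423.94 = 648.94

648.94 points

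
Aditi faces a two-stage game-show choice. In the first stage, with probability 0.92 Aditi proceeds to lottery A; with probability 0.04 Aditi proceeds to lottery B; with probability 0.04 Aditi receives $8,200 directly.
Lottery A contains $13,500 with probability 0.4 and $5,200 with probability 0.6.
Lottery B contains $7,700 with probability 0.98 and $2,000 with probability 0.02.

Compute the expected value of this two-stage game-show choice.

$8,469.84

EV(A) = 0.4 × 13500 + 0.6 × 5200 = 5400 + 3120 = 8520
EV(B) = 0.98 × 7700 + 0.02 × 2000 = 7546 + 40 = 7586
Branch C: 8200 (certain)
Overall = 0.92 × 8520 + 0.04 × 7586 + 0.04 × 8200 = 7838.4 + 303.44 + 328 = 8469.84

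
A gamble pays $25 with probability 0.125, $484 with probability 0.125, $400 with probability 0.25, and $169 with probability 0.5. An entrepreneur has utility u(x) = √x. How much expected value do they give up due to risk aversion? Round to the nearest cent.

E[u] = 0.125·√25 + 0.125·√484 + 0.25·√400 + 0.5·√169 = 0.125·5 + 0.125·22 + 0.25·20 + 0.5·13 = 14.875
CE = (14.875)² = 221.265625
Risk premium = EV − CE = 248.125 − 221.265625 = 26.859375

$26.86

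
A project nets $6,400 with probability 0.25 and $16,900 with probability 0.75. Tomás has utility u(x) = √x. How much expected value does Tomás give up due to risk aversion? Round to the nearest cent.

$468.75

E[u] = 0.25·√6400 + 0.75·√16900 = 0.25·80 + 0.75·130 = 117.5
CE = (117.5)² = 13806.25
Risk premium = EV − CE = 14275 − 13806.25 = 468.75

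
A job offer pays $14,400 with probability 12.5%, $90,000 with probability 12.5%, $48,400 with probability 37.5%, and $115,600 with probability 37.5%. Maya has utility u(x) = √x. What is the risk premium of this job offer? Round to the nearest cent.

E[u] = 0.125·√14400 + 0.125·√90000 + 0.375·√48400 + 0.375·√115600 = 0.125·120 + 0.125·300 + 0.375·220 + 0.375·340 = 262.5
CE = (262.5)² = 68906.25
Risk premium = EV − CE = 74550 − 68906.25 = 5643.75

$5,643.75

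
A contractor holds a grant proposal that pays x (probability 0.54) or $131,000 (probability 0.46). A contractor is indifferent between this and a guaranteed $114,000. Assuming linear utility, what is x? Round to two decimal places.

x = $99,518.52

0.54·x + 0.46·131000 = 114000
0.54·x = 114000 − 60260 = 53740
x = 53740 / 0.54 = 99518.5185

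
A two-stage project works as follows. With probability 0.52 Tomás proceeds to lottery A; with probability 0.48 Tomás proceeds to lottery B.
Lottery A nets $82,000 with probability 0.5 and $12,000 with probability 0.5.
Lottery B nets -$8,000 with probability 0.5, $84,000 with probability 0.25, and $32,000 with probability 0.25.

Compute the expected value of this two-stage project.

EV(A) = 0.5 × 82000 + 0.5 × 12000 = 41000 + 6000 = 47000
EV(B) = 0.5 × (-8000) + 0.25 × 84000 + 0.25 × 32000 = -4000 + 21000 + 8000 = 25000
Overall = 0.52 × 47000 + 0.48 × 25000 = 24440 + 12000 = 36440

$36,440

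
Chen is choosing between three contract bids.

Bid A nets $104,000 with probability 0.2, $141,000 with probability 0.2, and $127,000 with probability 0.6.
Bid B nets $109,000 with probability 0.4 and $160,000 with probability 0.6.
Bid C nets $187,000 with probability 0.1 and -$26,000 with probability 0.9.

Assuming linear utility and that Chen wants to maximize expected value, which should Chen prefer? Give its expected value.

Bid B ($139,600)

Bid A = 0.2 × 104000 + 0.2 × 141000 + 0.6 × 127000 = 20800 + 28200 + 76200 = 125200
Bid B = 0.4 × 109000 + 0.6 × 160000 = 43600 + 96000 = 139600
Bid C = 0.1 × 187000 + 0.9 × (-26000) = 18700 − 23400 = -4700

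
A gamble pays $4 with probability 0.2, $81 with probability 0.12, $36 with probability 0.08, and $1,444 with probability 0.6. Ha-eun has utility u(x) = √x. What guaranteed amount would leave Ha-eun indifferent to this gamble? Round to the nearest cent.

E[u] = 0.2·√4 + 0.12·√81 + 0.08·√36 + 0.6·√1444 = 0.2·2 + 0.12·9 + 0.08·6 + 0.6·38 = 24.76
CE = (24.76)² = 613.0576

$613.06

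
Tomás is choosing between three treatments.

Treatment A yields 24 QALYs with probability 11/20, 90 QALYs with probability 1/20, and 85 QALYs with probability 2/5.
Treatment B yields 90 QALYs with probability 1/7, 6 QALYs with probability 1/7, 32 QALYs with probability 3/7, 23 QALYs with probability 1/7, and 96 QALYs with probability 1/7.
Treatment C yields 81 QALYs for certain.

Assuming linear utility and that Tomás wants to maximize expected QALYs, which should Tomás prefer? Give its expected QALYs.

Treatment C (81 QALYs)

Treatment A = 11/20 × 24 + 1/20 × 90 + 2/5 × 85 = 13.2 + 4.5 + 34 = 51.7
Treatment B = 1/7 × 90 + 1/7 × 6 + 3/7 × 32 + 1/7 × 23 + 1/7 × 96 = 12.8571 + 0.8571 + 13.7143 + 3.2857 + 13.7143 = 44.4286
Treatment C: 81 (certain)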